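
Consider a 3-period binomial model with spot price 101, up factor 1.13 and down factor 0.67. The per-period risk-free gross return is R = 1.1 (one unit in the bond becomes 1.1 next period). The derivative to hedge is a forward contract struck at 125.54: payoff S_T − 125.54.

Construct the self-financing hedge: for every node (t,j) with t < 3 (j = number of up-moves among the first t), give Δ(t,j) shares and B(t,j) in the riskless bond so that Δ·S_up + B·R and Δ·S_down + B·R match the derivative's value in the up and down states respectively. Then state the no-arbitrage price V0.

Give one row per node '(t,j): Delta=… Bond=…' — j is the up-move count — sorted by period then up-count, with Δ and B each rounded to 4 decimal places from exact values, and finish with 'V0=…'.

(0,0): Delta=1.0000 Bond=-94.3201
(1,0): Delta=1.0000 Bond=-103.7521
(1,1): Delta=1.0000 Bond=-103.7521
(2,0): Delta=1.0000 Bond=-114.1273
(2,1): Delta=1.0000 Bond=-114.1273
(2,2): Delta=1.0000 Bond=-114.1273
V0=6.6799

Since d<R<u, set p* = (R−d)/(u−d) = 0.9348; price each node as the discounted p*-expectation of its children.
Terminal values V(3,·): V(3,0)=-95.1629, V(3,1)=-74.3070, V(3,2)=-39.1322, V(3,3)=20.1926
Node (2,0) S=45.3389: V=(p*·-74.3070+(1−p*)·-95.1629)/1.1=-68.7884; Δ=(-74.3070−-95.1629)/(51.2330−30.3771)=1.0000; B=V−Δ·S=-114.1273
Node (2,1) S=76.4671: V=(p*·-39.1322+(1−p*)·-74.3070)/1.1=-37.6602; Δ=(-39.1322−-74.3070)/(86.4078−51.2330)=1.0000; B=V−Δ·S=-114.1273
Node (2,2) S=128.9669: V=(p*·20.1926+(1−p*)·-39.1322)/1.1=14.8396; Δ=(20.1926−-39.1322)/(145.7326−86.4078)=1.0000; B=V−Δ·S=-114.1273
Node (1,0) S=67.6700: V=(p*·-37.6602+(1−p*)·-68.7884)/1.1=-36.0821; Δ=(-37.6602−-68.7884)/(76.4671−45.3389)=1.0000; B=V−Δ·S=-103.7521
Node (1,1) S=114.1300: V=(p*·14.8396+(1−p*)·-37.6602)/1.1=10.3779; Δ=(14.8396−-37.6602)/(128.9669−76.4671)=1.0000; B=V−Δ·S=-103.7521
Node (0,0) S=101.0000: V=(p*·10.3779+(1−p*)·-36.0821)/1.1=6.6799; Δ=(10.3779−-36.0821)/(114.1300−67.6700)=1.0000; B=V−Δ·S=-94.3201
The time-0 hedge costs 6.6799, which is the no-arbitrage price.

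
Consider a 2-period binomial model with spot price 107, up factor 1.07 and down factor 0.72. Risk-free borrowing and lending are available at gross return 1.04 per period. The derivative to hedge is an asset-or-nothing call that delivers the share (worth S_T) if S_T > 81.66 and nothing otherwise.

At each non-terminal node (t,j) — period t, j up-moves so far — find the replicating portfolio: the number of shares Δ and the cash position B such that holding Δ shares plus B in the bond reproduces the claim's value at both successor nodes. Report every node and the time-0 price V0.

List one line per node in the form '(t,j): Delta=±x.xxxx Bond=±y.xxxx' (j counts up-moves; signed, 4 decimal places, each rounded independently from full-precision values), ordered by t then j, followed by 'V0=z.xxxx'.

(0,0): Delta=1.1221 Bond=-13.4385
(1,0): Delta=3.0571 Bond=-163.0539
(1,1): Delta=1.0000 Bond=0.0000
V0=106.6232

No-arbitrage ⇒ martingale measure with p* = (R−d)/(u−d) = 0.9143.
Terminal payoffs: V(2,0)=0.0000, V(2,1)=82.4328, V(2,2)=122.5043
  t=1,j=0: stock 77.0400 → up 82.4328 (V=82.4328), down 55.4688 (V=0.0000). Price 72.4684; hedge Δ=3.0571, bond B=-163.0539.
  t=1,j=1: stock 114.4900 → up 122.5043 (V=122.5043), down 82.4328 (V=82.4328). Price 114.4900; hedge Δ=1.0000, bond B=0.0000.
  t=0,j=0: stock 107.0000 → up 114.4900 (V=114.4900), down 77.0400 (V=72.4684). Price 106.6232; hedge Δ=1.1221, bond B=-13.4385.
Self-financing check: at every node Δ·S+B equals the discounted successor values.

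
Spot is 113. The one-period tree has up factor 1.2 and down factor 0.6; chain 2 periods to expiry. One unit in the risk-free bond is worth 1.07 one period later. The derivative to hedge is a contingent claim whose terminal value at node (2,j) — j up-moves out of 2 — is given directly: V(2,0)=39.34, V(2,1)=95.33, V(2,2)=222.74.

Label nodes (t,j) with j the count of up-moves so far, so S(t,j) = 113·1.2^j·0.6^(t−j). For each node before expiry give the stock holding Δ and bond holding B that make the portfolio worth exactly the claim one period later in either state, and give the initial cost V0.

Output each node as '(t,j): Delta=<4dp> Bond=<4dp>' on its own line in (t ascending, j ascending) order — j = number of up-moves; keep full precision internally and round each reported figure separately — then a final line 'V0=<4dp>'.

No-arbitrage ⇒ martingale measure with p* = (R−d)/(u−d) = 0.7833.
Payoff layer (t=2): V(2,0)=39.3400, V(2,1)=95.3300, V(2,2)=222.7400
  t=1,j=0: stock 67.8000 → up 81.3600 (V=95.3300), down 40.6800 (V=39.3400). Price 77.7559; hedge Δ=1.3764, bond B=-15.5607.
  t=1,j=1: stock 135.6000 → up 162.7200 (V=222.7400), down 81.3600 (V=95.3300). Price 182.3687; hedge Δ=1.5660, bond B=-29.9813.
  t=0,j=0: stock 113.0000 → up 135.6000 (V=182.3687), down 67.8000 (V=77.7559). Price 149.2548; hedge Δ=1.5430, bond B=-25.0999.
Root portfolio cost Δ·113+B reproduces V0=149.2548.

(0,0): Delta=1.5430 Bond=-25.0999
(1,0): Delta=1.3764 Bond=-15.5607
(1,1): Delta=1.5660 Bond=-29.9813
V0=149.2548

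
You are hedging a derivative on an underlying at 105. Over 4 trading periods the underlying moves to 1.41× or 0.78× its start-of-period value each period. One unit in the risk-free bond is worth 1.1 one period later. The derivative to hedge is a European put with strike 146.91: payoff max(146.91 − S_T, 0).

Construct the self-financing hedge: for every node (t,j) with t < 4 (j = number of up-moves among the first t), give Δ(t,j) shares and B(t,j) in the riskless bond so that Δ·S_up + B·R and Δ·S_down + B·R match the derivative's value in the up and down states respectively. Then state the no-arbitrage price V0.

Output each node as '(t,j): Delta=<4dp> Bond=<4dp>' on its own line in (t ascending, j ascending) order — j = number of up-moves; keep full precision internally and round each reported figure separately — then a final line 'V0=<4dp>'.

No-arbitrage ⇒ martingale measure with p* = (R−d)/(u−d) = 0.5079.
Terminal values V(4,·): V(4,0)=108.0442, V(4,1)=76.6526, V(4,2)=19.9062, V(4,3)=0.0000, V(4,4)=0.0000
  t=3,j=0: stock 49.8280 → up 70.2574 (V=76.6526), down 38.8658 (V=108.0442). Price 83.7266; hedge Δ=-1.0000, bond B=133.5545.
  t=3,j=1: stock 90.0736 → up 127.0038 (V=19.9062), down 70.2574 (V=76.6526). Price 43.4809; hedge Δ=-1.0000, bond B=133.5545.
  t=3,j=2: stock 162.8254 → up 229.5838 (V=0.0000), down 127.0038 (V=19.9062). Price 8.9046; hedge Δ=-0.1941, bond B=40.5018.
  t=3,j=3: stock 294.3382 → up 415.0169 (V=0.0000), down 229.5838 (V=0.0000). Price 0.0000; hedge Δ=0.0000, bond B=0.0000.
  t=2,j=0: stock 63.8820 → up 90.0736 (V=43.4809), down 49.8280 (V=83.7266). Price 57.5312; hedge Δ=-1.0000, bond B=121.4132.
  t=2,j=1: stock 115.4790 → up 162.8254 (V=8.9046), down 90.0736 (V=43.4809). Price 23.5622; hedge Δ=-0.4753, bond B=78.4451.
  t=2,j=2: stock 208.7505 → up 294.3382 (V=0.0000), down 162.8254 (V=8.9046). Price 3.9833; hedge Δ=-0.0677, bond B=18.1177.
  t=1,j=0: stock 81.9000 → up 115.4790 (V=23.5622), down 63.8820 (V=57.5312). Price 36.6155; hedge Δ=-0.6584, bond B=90.5347.
  t=1,j=1: stock 148.0500 → up 208.7505 (V=3.9833), down 115.4790 (V=23.5622). Price 12.3794; hedge Δ=-0.2099, bond B=43.4569.
  t=0,j=0: stock 105.0000 → up 148.0500 (V=12.3794), down 81.9000 (V=36.6155). Price 22.0956; hedge Δ=-0.3664, bond B=60.5656.
The time-0 hedge costs 22.0956, which is the no-arbitrage price.

(0,0): Delta=-0.3664 Bond=60.5656
(1,0): Delta=-0.6584 Bond=90.5347
(1,1): Delta=-0.2099 Bond=43.4569
(2,0): Delta=-1.0000 Bond=121.4132
(2,1): Delta=-0.4753 Bond=78.4451
(2,2): Delta=-0.0677 Bond=18.1177
(3,0): Delta=-1.0000 Bond=133.5545
(3,1): Delta=-1.0000 Bond=133.5545
(3,2): Delta=-0.1941 Bond=40.5018
(3,3): Delta=0.0000 Bond=0.0000
V0=22.0956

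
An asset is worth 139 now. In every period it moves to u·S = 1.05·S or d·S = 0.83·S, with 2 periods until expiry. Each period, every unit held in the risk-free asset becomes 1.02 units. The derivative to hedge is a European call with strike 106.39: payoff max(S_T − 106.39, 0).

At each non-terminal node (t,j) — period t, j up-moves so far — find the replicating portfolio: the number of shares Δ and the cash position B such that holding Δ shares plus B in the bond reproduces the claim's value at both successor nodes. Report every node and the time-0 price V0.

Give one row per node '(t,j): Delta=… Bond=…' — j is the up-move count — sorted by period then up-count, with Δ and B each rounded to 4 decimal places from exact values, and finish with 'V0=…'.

The replicating-portfolio and risk-neutral prices coincide; use p* = (1.02−0.83)/(1.05−0.83) = 0.8636 for the latter.
Terminal payoffs: V(2,0)=0.0000, V(2,1)=14.7485, V(2,2)=46.8575
Node (1,0) S=115.3700: V=(p*·14.7485+(1−p*)·0.0000)/1.02=12.4876; Δ=(14.7485−0.0000)/(121.1385−95.7571)=0.5811; B=V−Δ·S=-54.5510
Node (1,1) S=145.9500: V=(p*·46.8575+(1−p*)·14.7485)/1.02=41.6461; Δ=(46.8575−14.7485)/(153.2475−121.1385)=1.0000; B=V−Δ·S=-104.3039
Node (0,0) S=139.0000: V=(p*·41.6461+(1−p*)·12.4876)/1.02=36.9313; Δ=(41.6461−12.4876)/(145.9500−115.3700)=0.9535; B=V−Δ·S=-95.6073
Self-financing check: at every node Δ·S+B equals the discounted successor values.

(0,0): Delta=0.9535 Bond=-95.6073
(1,0): Delta=0.5811 Bond=-54.5510
(1,1): Delta=1.0000 Bond=-104.3039
V0=36.9313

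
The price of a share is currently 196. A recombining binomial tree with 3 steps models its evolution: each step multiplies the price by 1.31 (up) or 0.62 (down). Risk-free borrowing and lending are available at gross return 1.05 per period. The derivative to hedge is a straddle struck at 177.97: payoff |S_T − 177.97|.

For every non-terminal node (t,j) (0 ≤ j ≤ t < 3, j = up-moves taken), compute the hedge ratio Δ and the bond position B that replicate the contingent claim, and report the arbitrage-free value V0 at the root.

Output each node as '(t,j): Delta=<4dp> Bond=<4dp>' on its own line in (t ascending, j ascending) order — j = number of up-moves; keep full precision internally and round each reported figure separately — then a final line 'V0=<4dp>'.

(0,0): Delta=0.4016 Bond=12.0368
(1,0): Delta=-0.5672 Bond=130.3702
(1,1): Delta=0.6789 Bond=-58.5479
(2,0): Delta=-1.0000 Bond=169.4952
(2,1): Delta=-0.4434 Bond=117.1731
(2,2): Delta=1.0000 Bond=-169.4952
V0=90.7509

Since d<R<u, set p* = (R−d)/(u−d) = 0.6232; price each node as the discounted p*-expectation of its children.
Terminal payoffs: V(3,0)=131.2577, V(3,1)=79.2715, V(3,2)=30.5705, V(3,3)=262.6558
  t=2,j=0: stock 75.3424 → up 98.6985 (V=79.2715), down 46.7123 (V=131.2577). Price 94.1528; hedge Δ=-1.0000, bond B=169.4952.
  t=2,j=1: stock 159.1912 → up 208.5405 (V=30.5705), down 98.6985 (V=79.2715). Price 46.5920; hedge Δ=-0.4434, bond B=117.1731.
  t=2,j=2: stock 336.3556 → up 440.6258 (V=262.6558), down 208.5405 (V=30.5705). Price 166.8604; hedge Δ=1.0000, bond B=-169.4952.
  t=1,j=0: stock 121.5200 → up 159.1912 (V=46.5920), down 75.3424 (V=94.1528). Price 61.4414; hedge Δ=-0.5672, bond B=130.3702.
  t=1,j=1: stock 256.7600 → up 336.3556 (V=166.8604), down 159.1912 (V=46.5920). Price 115.7541; hedge Δ=0.6789, bond B=-58.5479.
  t=0,j=0: stock 196.0000 → up 256.7600 (V=115.7541), down 121.5200 (V=61.4414). Price 90.7509; hedge Δ=0.4016, bond B=12.0368.
Root portfolio cost Δ·196+B reproduces V0=90.7509.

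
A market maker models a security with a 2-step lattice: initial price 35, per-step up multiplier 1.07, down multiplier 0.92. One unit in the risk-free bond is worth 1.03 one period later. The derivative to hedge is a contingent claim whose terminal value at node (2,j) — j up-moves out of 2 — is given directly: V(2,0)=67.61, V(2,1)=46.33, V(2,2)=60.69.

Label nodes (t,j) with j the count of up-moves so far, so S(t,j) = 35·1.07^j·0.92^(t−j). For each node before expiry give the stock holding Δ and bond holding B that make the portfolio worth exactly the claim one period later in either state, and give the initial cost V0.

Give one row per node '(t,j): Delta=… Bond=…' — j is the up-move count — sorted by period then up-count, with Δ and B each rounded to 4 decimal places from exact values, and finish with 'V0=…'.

(0,0): Delta=0.8980 Bond=20.9456
(1,0): Delta=-4.4058 Bond=192.3566
(1,1): Delta=2.5563 Bond=-40.5288
V0=52.3760

No-arbitrage ⇒ martingale measure with p* = (R−d)/(u−d) = 0.7333.
At expiry t=2: V(2,0)=67.6100, V(2,1)=46.3300, V(2,2)=60.6900
  t=1,j=0: stock 32.2000 → up 34.4540 (V=46.3300), down 29.6240 (V=67.6100). Price 50.4900; hedge Δ=-4.4058, bond B=192.3566.
  t=1,j=1: stock 37.4500 → up 40.0715 (V=60.6900), down 34.4540 (V=46.3300). Price 55.2045; hedge Δ=2.5563, bond B=-40.5288.
  t=0,j=0: stock 35.0000 → up 37.4500 (V=55.2045), down 32.2000 (V=50.4900). Price 52.3760; hedge Δ=0.8980, bond B=20.9456.
Self-financing check: at every node Δ·S+B equals the discounted successor values.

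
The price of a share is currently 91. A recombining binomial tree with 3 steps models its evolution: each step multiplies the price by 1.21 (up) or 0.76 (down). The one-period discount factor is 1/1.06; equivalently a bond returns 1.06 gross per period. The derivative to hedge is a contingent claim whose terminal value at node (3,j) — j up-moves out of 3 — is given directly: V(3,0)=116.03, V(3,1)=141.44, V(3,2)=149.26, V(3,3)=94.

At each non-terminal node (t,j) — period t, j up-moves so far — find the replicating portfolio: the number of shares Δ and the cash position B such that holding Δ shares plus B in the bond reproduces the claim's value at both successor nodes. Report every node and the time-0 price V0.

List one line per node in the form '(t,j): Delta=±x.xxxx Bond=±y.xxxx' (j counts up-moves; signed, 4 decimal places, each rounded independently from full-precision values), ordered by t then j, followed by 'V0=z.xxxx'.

(0,0): Delta=-0.3969 Bond=145.1981
(1,0): Delta=0.4148 Bond=97.7753
(1,1): Delta=-0.6518 Bond=181.9772
(2,0): Delta=1.0743 Bond=68.9767
(2,1): Delta=0.2077 Bond=120.9744
(2,2): Delta=-0.9217 Bond=228.8566
V0=109.0818

Risk-neutral probability p* = (R−d)/(u−d) = (1.06−0.76)/(1.21−0.76) = 0.6667.
Payoff layer (t=3): V(3,0)=116.0300, V(3,1)=141.4400, V(3,2)=149.2600, V(3,3)=94.0000
Node (2,0) S=52.5616: V=(p*·141.4400+(1−p*)·116.0300)/1.06=125.4434; Δ=(141.4400−116.0300)/(63.5995−39.9468)=1.0743; B=V−Δ·S=68.9767
Node (2,1) S=83.6836: V=(p*·149.2600+(1−p*)·141.4400)/1.06=138.3522; Δ=(149.2600−141.4400)/(101.2572−63.5995)=0.2077; B=V−Δ·S=120.9744
Node (2,2) S=133.2331: V=(p*·94.0000+(1−p*)·149.2600)/1.06=106.0566; Δ=(94.0000−149.2600)/(161.2121−101.2572)=-0.9217; B=V−Δ·S=228.8566
Node (1,0) S=69.1600: V=(p*·138.3522+(1−p*)·125.4434)/1.06=126.4616; Δ=(138.3522−125.4434)/(83.6836−52.5616)=0.4148; B=V−Δ·S=97.7753
Node (1,1) S=110.1100: V=(p*·106.0566+(1−p*)·138.3522)/1.06=110.2092; Δ=(106.0566−138.3522)/(133.2331−83.6836)=-0.6518; B=V−Δ·S=181.9772
Node (0,0) S=91.0000: V=(p*·110.2092+(1−p*)·126.4616)/1.06=109.0818; Δ=(110.2092−126.4616)/(110.1100−69.1600)=-0.3969; B=V−Δ·S=145.1981
Check: Δ(0,0)·S0 + B(0,0) = 109.0818 = V0.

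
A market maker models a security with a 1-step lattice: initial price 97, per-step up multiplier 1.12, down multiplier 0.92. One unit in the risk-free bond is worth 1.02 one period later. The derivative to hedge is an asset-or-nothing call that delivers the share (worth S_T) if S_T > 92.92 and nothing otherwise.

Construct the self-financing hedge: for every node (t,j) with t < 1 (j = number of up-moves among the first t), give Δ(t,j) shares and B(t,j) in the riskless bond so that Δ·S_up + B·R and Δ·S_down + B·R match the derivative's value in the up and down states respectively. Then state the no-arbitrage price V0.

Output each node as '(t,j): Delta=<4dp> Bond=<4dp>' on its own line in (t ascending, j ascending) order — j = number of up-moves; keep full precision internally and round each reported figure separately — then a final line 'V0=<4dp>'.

(0,0): Delta=5.6000 Bond=-489.9451
V0=53.2549

Under the risk-neutral measure, an up-move has probability p* = (R−d)/(u−d) = 0.5000 and values discount at R = 1.02.
Payoff layer (t=1): V(1,0)=0.0000, V(1,1)=108.6400
Node (0,0) S=97.0000: V=(p*·108.6400+(1−p*)·0.0000)/1.02=53.2549; Δ=(108.6400−0.0000)/(108.6400−89.2400)=5.6000; B=V−Δ·S=-489.9451
Each (Δ,B) replicates both successor values, so the strategy is self-financing and V0 is arbitrage-free.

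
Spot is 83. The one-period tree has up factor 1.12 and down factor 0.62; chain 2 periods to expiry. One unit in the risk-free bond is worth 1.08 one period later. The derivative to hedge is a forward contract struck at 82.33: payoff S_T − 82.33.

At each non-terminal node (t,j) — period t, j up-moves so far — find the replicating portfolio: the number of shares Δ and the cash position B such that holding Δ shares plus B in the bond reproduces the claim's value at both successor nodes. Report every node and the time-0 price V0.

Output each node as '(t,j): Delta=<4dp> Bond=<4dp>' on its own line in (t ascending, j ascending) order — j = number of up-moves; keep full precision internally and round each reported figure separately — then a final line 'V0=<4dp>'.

No-arbitrage ⇒ martingale measure with p* = (R−d)/(u−d) = 0.9200.
Terminal values V(2,·): V(2,0)=-50.4248, V(2,1)=-24.6948, V(2,2)=21.7852
  t=1,j=0: stock 51.4600 → up 57.6352 (V=-24.6948), down 31.9052 (V=-50.4248). Price -24.7715; hedge Δ=1.0000, bond B=-76.2315.
  t=1,j=1: stock 92.9600 → up 104.1152 (V=21.7852), down 57.6352 (V=-24.6948). Price 16.7285; hedge Δ=1.0000, bond B=-76.2315.
  t=0,j=0: stock 83.0000 → up 92.9600 (V=16.7285), down 51.4600 (V=-24.7715). Price 12.4153; hedge Δ=1.0000, bond B=-70.5847.
Self-financing check: at every node Δ·S+B equals the discounted successor values.

(0,0): Delta=1.0000 Bond=-70.5847
(1,0): Delta=1.0000 Bond=-76.2315
(1,1): Delta=1.0000 Bond=-76.2315
V0=12.4153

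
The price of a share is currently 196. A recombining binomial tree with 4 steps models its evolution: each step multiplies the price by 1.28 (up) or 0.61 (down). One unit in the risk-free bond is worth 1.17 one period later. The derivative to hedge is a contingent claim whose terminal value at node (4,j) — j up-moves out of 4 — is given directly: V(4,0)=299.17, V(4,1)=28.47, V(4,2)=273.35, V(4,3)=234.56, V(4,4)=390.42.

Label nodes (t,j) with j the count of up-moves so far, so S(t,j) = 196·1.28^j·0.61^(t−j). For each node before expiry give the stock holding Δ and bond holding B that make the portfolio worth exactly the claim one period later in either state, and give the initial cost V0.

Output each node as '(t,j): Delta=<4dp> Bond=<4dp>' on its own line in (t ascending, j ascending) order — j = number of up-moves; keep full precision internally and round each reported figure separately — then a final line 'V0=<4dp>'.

(0,0): Delta=0.4422 Bond=79.8236
(1,0): Delta=0.2992 Bond=110.4921
(1,1): Delta=0.4556 Bond=90.0350
(2,0): Delta=2.8027 Bond=-53.3056
(2,1): Delta=0.0649 Bond=165.1400
(2,2): Delta=0.4922 Bond=93.5947
(3,0): Delta=-9.0817 Bond=466.3489
(3,1): Delta=3.9152 Bond=-166.2226
(3,2): Delta=-0.2956 Bond=263.8173
(3,3): Delta=0.5659 Bond=79.1945
V0=166.5019

Risk-neutral probability p* = (R−d)/(u−d) = (1.17−0.61)/(1.28−0.61) = 0.8358.
Terminal values V(4,·): V(4,0)=299.1700, V(4,1)=28.4700, V(4,2)=273.3500, V(4,3)=234.5600, V(4,4)=390.4200
  t=3,j=0: stock 44.4883 → up 56.9450 (V=28.4700), down 27.1378 (V=299.1700). Price 62.3190; hedge Δ=-9.0817, bond B=466.3489.
  t=3,j=1: stock 93.3524 → up 119.4911 (V=273.3500), down 56.9450 (V=28.4700). Price 199.2699; hedge Δ=3.9152, bond B=-166.2226.
  t=3,j=2: stock 195.8871 → up 250.7355 (V=234.5600), down 119.4911 (V=273.3500). Price 205.9218; hedge Δ=-0.2956, bond B=263.8173.
  t=3,j=3: stock 411.0418 → up 526.1335 (V=390.4200), down 250.7355 (V=234.5600). Price 311.8214; hedge Δ=0.5659, bond B=79.1945.
  t=2,j=0: stock 72.9316 → up 93.3524 (V=199.2699), down 44.4883 (V=62.3190). Price 151.0987; hedge Δ=2.8027, bond B=-53.3056.
  t=2,j=1: stock 153.0368 → up 195.8871 (V=205.9218), down 93.3524 (V=199.2699). Price 175.0681; hedge Δ=0.0649, bond B=165.1400.
  t=2,j=2: stock 321.1264 → up 411.0418 (V=311.8214), down 195.8871 (V=205.9218). Price 251.6538; hedge Δ=0.4922, bond B=93.5947.
  t=1,j=0: stock 119.5600 → up 153.0368 (V=175.0681), down 72.9316 (V=151.0987). Price 146.2674; hedge Δ=0.2992, bond B=110.4921.
  t=1,j=1: stock 250.8800 → up 321.1264 (V=251.6538), down 153.0368 (V=175.0681). Price 204.3419; hedge Δ=0.4556, bond B=90.0350.
  t=0,j=0: stock 196.0000 → up 250.8800 (V=204.3419), down 119.5600 (V=146.2674). Price 166.5019; hedge Δ=0.4422, bond B=79.8236.
Self-financing check: at every node Δ·S+B equals the discounted successor values.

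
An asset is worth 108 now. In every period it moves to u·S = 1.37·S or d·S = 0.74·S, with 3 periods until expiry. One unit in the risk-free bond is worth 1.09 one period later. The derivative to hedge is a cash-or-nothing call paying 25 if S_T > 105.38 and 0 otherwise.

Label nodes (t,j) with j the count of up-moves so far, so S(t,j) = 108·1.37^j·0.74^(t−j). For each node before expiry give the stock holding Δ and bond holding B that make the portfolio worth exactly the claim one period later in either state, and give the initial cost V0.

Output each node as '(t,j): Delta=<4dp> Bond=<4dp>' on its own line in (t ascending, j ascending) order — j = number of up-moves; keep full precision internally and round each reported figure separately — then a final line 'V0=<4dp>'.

No-arbitrage ⇒ martingale measure with p* = (R−d)/(u−d) = 0.5556.
Terminal payoffs: V(3,0)=0.0000, V(3,1)=0.0000, V(3,2)=25.0000, V(3,3)=25.0000
  t=2,j=0: stock 59.1408 → up 81.0229 (V=0.0000), down 43.7642 (V=0.0000). Price 0.0000; hedge Δ=0.0000, bond B=0.0000.
  t=2,j=1: stock 109.4904 → up 150.0018 (V=25.0000), down 81.0229 (V=0.0000). Price 12.7421; hedge Δ=0.3624, bond B=-26.9404.
  t=2,j=2: stock 202.7052 → up 277.7061 (V=25.0000), down 150.0018 (V=25.0000). Price 22.9358; hedge Δ=0.0000, bond B=22.9358.
  t=1,j=0: stock 79.9200 → up 109.4904 (V=12.7421), down 59.1408 (V=0.0000). Price 6.4944; hedge Δ=0.2531, bond B=-13.7311.
  t=1,j=1: stock 147.9600 → up 202.7052 (V=22.9358), down 109.4904 (V=12.7421). Price 16.8856; hedge Δ=0.1094, bond B=0.7051.
  t=0,j=0: stock 108.0000 → up 147.9600 (V=16.8856), down 79.9200 (V=6.4944). Price 11.2544; hedge Δ=0.1527, bond B=-5.2394.
Each (Δ,B) replicates both successor values, so the strategy is self-financing and V0 is arbitrage-free.

(0,0): Delta=0.1527 Bond=-5.2394
(1,0): Delta=0.2531 Bond=-13.7311
(1,1): Delta=0.1094 Bond=0.7051
(2,0): Delta=0.0000 Bond=0.0000
(2,1): Delta=0.3624 Bond=-26.9404
(2,2): Delta=0.0000 Bond=22.9358
V0=11.2544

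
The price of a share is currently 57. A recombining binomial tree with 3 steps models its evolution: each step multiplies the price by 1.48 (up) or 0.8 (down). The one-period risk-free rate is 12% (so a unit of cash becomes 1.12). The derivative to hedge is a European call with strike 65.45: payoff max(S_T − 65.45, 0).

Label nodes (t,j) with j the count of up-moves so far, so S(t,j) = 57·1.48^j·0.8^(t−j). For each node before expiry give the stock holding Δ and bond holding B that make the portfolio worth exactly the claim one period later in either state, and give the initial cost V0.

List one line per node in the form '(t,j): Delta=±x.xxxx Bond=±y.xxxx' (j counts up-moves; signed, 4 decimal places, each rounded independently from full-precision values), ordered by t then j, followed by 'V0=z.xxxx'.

Risk-neutral probability p* = (R−d)/(u−d) = (1.12−0.8)/(1.48−0.8) = 0.4706.
At expiry t=3: V(3,0)=0.0000, V(3,1)=0.0000, V(3,2)=34.4322, V(3,3)=119.3321
(2,0): S=36.4800. Δ = (V_up−V_dn)/(S_up−S_dn) = (0.0000−0.0000)/(53.9904−29.1840) = 0.0000. V = [p*·0.0000 + (1−p*)·0.0000]/1.12 = 0.0000. B = V − Δ·S = 0.0000.
(2,1): S=67.4880. Δ = (V_up−V_dn)/(S_up−S_dn) = (34.4322−0.0000)/(99.8822−53.9904) = 0.7503. V = [p*·34.4322 + (1−p*)·0.0000]/1.12 = 14.4673. B = V − Δ·S = -36.1683.
(2,2): S=124.8528. Δ = (V_up−V_dn)/(S_up−S_dn) = (119.3321−34.4322)/(184.7821−99.8822) = 1.0000. V = [p*·119.3321 + (1−p*)·34.4322]/1.12 = 66.4153. B = V − Δ·S = -58.4375.
(1,0): S=45.6000. Δ = (V_up−V_dn)/(S_up−S_dn) = (14.4673−0.0000)/(67.4880−36.4800) = 0.4666. V = [p*·14.4673 + (1−p*)·0.0000]/1.12 = 6.0787. B = V − Δ·S = -15.1968.
(1,1): S=84.3600. Δ = (V_up−V_dn)/(S_up−S_dn) = (66.4153−14.4673)/(124.8528−67.4880) = 0.9056. V = [p*·66.4153 + (1−p*)·14.4673]/1.12 = 34.7441. B = V − Δ·S = -41.6499.
(0,0): S=57.0000. Δ = (V_up−V_dn)/(S_up−S_dn) = (34.7441−6.0787)/(84.3600−45.6000) = 0.7396. V = [p*·34.7441 + (1−p*)·6.0787]/1.12 = 17.4717. B = V − Δ·S = -24.6833.
Check: Δ(0,0)·S0 + B(0,0) = 17.4717 = V0.

(0,0): Delta=0.7396 Bond=-24.6833
(1,0): Delta=0.4666 Bond=-15.1968
(1,1): Delta=0.9056 Bond=-41.6499
(2,0): Delta=0.0000 Bond=0.0000
(2,1): Delta=0.7503 Bond=-36.1683
(2,2): Delta=1.0000 Bond=-58.4375
V0=17.4717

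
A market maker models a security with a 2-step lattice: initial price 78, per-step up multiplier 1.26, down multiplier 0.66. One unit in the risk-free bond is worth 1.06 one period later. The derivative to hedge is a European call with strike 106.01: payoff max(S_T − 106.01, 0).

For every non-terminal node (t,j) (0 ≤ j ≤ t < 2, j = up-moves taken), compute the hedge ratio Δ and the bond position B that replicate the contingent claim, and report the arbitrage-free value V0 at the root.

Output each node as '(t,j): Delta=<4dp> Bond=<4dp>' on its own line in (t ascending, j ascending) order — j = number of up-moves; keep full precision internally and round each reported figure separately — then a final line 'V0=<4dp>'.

(0,0): Delta=0.2395 Bond=-11.6323
(1,0): Delta=0.0000 Bond=0.0000
(1,1): Delta=0.3022 Bond=-18.4954
V0=7.0499

Under the risk-neutral measure, an up-move has probability p* = (R−d)/(u−d) = 0.6667 and values discount at R = 1.06.
At expiry t=2: V(2,0)=0.0000, V(2,1)=0.0000, V(2,2)=17.8228
(1,0): S=51.4800. Δ = (V_up−V_dn)/(S_up−S_dn) = (0.0000−0.0000)/(64.8648−33.9768) = 0.0000. V = [p*·0.0000 + (1−p*)·0.0000]/1.06 = 0.0000. B = V − Δ·S = 0.0000.
(1,1): S=98.2800. Δ = (V_up−V_dn)/(S_up−S_dn) = (17.8228−0.0000)/(123.8328−64.8648) = 0.3022. V = [p*·17.8228 + (1−p*)·0.0000]/1.06 = 11.2093. B = V − Δ·S = -18.4954.
(0,0): S=78.0000. Δ = (V_up−V_dn)/(S_up−S_dn) = (11.2093−0.0000)/(98.2800−51.4800) = 0.2395. V = [p*·11.2093 + (1−p*)·0.0000]/1.06 = 7.0499. B = V − Δ·S = -11.6323.
The time-0 hedge costs 7.0499, which is the no-arbitrage price.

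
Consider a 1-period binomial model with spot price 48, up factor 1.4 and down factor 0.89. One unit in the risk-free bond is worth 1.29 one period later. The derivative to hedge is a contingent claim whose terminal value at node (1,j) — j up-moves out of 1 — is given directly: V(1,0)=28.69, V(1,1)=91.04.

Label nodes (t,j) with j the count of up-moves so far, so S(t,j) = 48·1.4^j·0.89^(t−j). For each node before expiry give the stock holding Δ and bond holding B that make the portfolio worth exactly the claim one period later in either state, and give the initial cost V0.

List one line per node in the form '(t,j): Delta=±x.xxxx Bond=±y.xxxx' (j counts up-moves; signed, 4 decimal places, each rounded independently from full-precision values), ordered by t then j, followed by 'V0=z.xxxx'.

Under the risk-neutral measure, an up-move has probability p* = (R−d)/(u−d) = 0.7843 and values discount at R = 1.29.
Payoff layer (t=1): V(1,0)=28.6900, V(1,1)=91.0400
Node (0,0) S=48.0000: V=(p*·91.0400+(1−p*)·28.6900)/1.29=60.1488; Δ=(91.0400−28.6900)/(67.2000−42.7200)=2.5470; B=V−Δ·S=-62.1061
Self-financing check: at every node Δ·S+B equals the discounted successor values.

(0,0): Delta=2.5470 Bond=-62.1061
V0=60.1488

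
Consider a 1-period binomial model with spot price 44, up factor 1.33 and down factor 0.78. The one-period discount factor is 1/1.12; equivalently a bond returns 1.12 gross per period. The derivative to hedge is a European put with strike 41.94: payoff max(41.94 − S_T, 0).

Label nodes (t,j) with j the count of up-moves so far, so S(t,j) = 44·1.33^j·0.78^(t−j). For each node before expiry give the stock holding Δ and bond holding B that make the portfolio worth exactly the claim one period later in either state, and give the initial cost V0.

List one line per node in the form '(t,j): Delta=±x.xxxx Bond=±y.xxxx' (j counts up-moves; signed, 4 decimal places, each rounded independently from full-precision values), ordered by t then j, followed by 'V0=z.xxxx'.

Since d<R<u, set p* = (R−d)/(u−d) = 0.6182; price each node as the discounted p*-expectation of its children.
At expiry t=1: V(1,0)=7.6200, V(1,1)=0.0000
Node (0,0) S=44.0000: V=(p*·0.0000+(1−p*)·7.6200)/1.12=2.5977; Δ=(0.0000−7.6200)/(58.5200−34.3200)=-0.3149; B=V−Δ·S=16.4523
Self-financing check: at every node Δ·S+B equals the discounted successor values.

(0,0): Delta=-0.3149 Bond=16.4523
V0=2.5977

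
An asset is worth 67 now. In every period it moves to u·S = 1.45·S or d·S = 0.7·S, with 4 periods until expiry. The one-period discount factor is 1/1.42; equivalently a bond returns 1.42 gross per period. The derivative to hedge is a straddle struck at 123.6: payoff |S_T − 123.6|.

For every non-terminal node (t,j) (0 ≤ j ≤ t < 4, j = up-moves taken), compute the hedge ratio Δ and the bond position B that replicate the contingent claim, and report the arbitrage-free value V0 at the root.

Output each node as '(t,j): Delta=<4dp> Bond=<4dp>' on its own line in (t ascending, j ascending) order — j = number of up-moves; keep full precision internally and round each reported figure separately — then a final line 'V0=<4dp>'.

The replicating-portfolio and risk-neutral prices coincide; use p* = (1.42−0.7)/(1.45−0.7) = 0.9600 for the latter.
At expiry t=4: V(4,0)=107.5133, V(4,1)=90.2776, V(4,2)=54.5749, V(4,3)=19.3805, V(4,4)=172.5739
  t=3,j=0: stock 22.9810 → up 33.3224 (V=90.2776), down 16.0867 (V=107.5133). Price 64.0613; hedge Δ=-1.0000, bond B=87.0423.
  t=3,j=1: stock 47.6035 → up 69.0251 (V=54.5749), down 33.3224 (V=90.2776). Price 39.4388; hedge Δ=-1.0000, bond B=87.0423.
  t=3,j=2: stock 98.6072 → up 142.9805 (V=19.3805), down 69.0251 (V=54.5749). Price 14.6396; hedge Δ=-0.4759, bond B=61.5655.
  t=3,j=3: stock 204.2579 → up 296.1739 (V=172.5739), down 142.9805 (V=19.3805). Price 117.2156; hedge Δ=1.0000, bond B=-87.0423.
  t=2,j=0: stock 32.8300 → up 47.6035 (V=39.4388), down 22.9810 (V=64.0613). Price 28.4674; hedge Δ=-1.0000, bond B=61.2974.
  t=2,j=1: stock 68.0050 → up 98.6072 (V=14.6396), down 47.6035 (V=39.4388). Price 11.0082; hedge Δ=-0.4862, bond B=44.0737.
  t=2,j=2: stock 140.8675 → up 204.2579 (V=117.2156), down 98.6072 (V=14.6396). Price 79.6567; hedge Δ=0.9709, bond B=-57.1112.
  t=1,j=0: stock 46.9000 → up 68.0050 (V=11.0082), down 32.8300 (V=28.4674). Price 8.2440; hedge Δ=-0.4964, bond B=31.5230.
  t=1,j=1: stock 97.1500 → up 140.8675 (V=79.6567), down 68.0050 (V=11.0082). Price 54.1625; hedge Δ=0.9422, bond B=-37.3689.
  t=0,j=0: stock 67.0000 → up 97.1500 (V=54.1625), down 46.9000 (V=8.2440). Price 36.8492; hedge Δ=0.9138, bond B=-24.3755.
Check: Δ(0,0)·S0 + B(0,0) = 36.8492 = V0.

(0,0): Delta=0.9138 Bond=-24.3755
(1,0): Delta=-0.4964 Bond=31.5230
(1,1): Delta=0.9422 Bond=-37.3689
(2,0): Delta=-1.0000 Bond=61.2974
(2,1): Delta=-0.4862 Bond=44.0737
(2,2): Delta=0.9709 Bond=-57.1112
(3,0): Delta=-1.0000 Bond=87.0423
(3,1): Delta=-1.0000 Bond=87.0423
(3,2): Delta=-0.4759 Bond=61.5655
(3,3): Delta=1.0000 Bond=-87.0423
V0=36.8492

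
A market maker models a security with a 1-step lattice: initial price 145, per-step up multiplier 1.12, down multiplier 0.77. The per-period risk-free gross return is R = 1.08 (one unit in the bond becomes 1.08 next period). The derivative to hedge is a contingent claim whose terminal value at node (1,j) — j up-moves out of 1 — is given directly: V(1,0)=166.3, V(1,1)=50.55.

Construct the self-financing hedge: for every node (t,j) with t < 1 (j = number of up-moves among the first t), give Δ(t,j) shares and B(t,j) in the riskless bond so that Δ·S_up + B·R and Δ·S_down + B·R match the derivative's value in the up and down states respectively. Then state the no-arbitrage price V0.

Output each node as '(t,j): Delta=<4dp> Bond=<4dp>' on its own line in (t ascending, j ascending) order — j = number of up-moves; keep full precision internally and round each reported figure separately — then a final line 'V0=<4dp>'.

(0,0): Delta=-2.2808 Bond=389.7685
V0=59.0542

The replicating-portfolio and risk-neutral prices coincide; use p* = (1.08−0.77)/(1.12−0.77) = 0.8857 for the latter.
Terminal payoffs: V(1,0)=166.3000, V(1,1)=50.5500
  t=0,j=0: stock 145.0000 → up 162.4000 (V=50.5500), down 111.6500 (V=166.3000). Price 59.0542; hedge Δ=-2.2808, bond B=389.7685.
Root portfolio cost Δ·145+B reproduces V0=59.0542.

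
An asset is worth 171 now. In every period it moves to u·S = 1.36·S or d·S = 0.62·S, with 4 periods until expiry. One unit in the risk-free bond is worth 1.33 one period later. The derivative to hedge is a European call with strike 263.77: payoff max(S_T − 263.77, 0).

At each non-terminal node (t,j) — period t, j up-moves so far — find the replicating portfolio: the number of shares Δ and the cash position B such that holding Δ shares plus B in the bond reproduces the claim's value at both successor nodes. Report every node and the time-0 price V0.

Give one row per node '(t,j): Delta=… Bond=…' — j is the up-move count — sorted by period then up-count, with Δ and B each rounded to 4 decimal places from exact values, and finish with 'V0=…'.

Under the risk-neutral measure, an up-move has probability p* = (R−d)/(u−d) = 0.9595 and values discount at R = 1.33.
Terminal values V(4,·): V(4,0)=0.0000, V(4,1)=0.0000, V(4,2)=0.0000, V(4,3)=2.9186, V(4,4)=321.2244
Node (3,0) S=40.7541: V=(p*·0.0000+(1−p*)·0.0000)/1.33=0.0000; Δ=(0.0000−0.0000)/(55.4256−25.2675)=0.0000; B=V−Δ·S=0.0000
Node (3,1) S=89.3961: V=(p*·0.0000+(1−p*)·0.0000)/1.33=0.0000; Δ=(0.0000−0.0000)/(121.5786−55.4256)=0.0000; B=V−Δ·S=0.0000
Node (3,2) S=196.0946: V=(p*·2.9186+(1−p*)·0.0000)/1.33=2.1055; Δ=(2.9186−0.0000)/(266.6886−121.5786)=0.0201; B=V−Δ·S=-1.8386
Node (3,3) S=430.1430: V=(p*·321.2244+(1−p*)·2.9186)/1.33=231.8197; Δ=(321.2244−2.9186)/(584.9944−266.6886)=1.0000; B=V−Δ·S=-198.3233
Node (2,0) S=65.7324: V=(p*·0.0000+(1−p*)·0.0000)/1.33=0.0000; Δ=(0.0000−0.0000)/(89.3961−40.7541)=0.0000; B=V−Δ·S=0.0000
Node (2,1) S=144.1872: V=(p*·2.1055+(1−p*)·0.0000)/1.33=1.5189; Δ=(2.1055−0.0000)/(196.0946−89.3961)=0.0197; B=V−Δ·S=-1.3264
Node (2,2) S=316.2816: V=(p*·231.8197+(1−p*)·2.1055)/1.33=167.2984; Δ=(231.8197−2.1055)/(430.1430−196.0946)=0.9815; B=V−Δ·S=-143.1261
Node (1,0) S=106.0200: V=(p*·1.5189+(1−p*)·0.0000)/1.33=1.0957; Δ=(1.5189−0.0000)/(144.1872−65.7324)=0.0194; B=V−Δ·S=-0.9568
Node (1,1) S=232.5600: V=(p*·167.2984+(1−p*)·1.5189)/1.33=120.7351; Δ=(167.2984−1.5189)/(316.2816−144.1872)=0.9633; B=V−Δ·S=-103.2913
Node (0,0) S=171.0000: V=(p*·120.7351+(1−p*)·1.0957)/1.33=87.1315; Δ=(120.7351−1.0957)/(232.5600−106.0200)=0.9455; B=V−Δ·S=-74.5433
Root portfolio cost Δ·171+B reproduces V0=87.1315.

(0,0): Delta=0.9455 Bond=-74.5433
(1,0): Delta=0.0194 Bond=-0.9568
(1,1): Delta=0.9633 Bond=-103.2913
(2,0): Delta=0.0000 Bond=0.0000
(2,1): Delta=0.0197 Bond=-1.3264
(2,2): Delta=0.9815 Bond=-143.1261
(3,0): Delta=0.0000 Bond=0.0000
(3,1): Delta=0.0000 Bond=0.0000
(3,2): Delta=0.0201 Bond=-1.8386
(3,3): Delta=1.0000 Bond=-198.3233
V0=87.1315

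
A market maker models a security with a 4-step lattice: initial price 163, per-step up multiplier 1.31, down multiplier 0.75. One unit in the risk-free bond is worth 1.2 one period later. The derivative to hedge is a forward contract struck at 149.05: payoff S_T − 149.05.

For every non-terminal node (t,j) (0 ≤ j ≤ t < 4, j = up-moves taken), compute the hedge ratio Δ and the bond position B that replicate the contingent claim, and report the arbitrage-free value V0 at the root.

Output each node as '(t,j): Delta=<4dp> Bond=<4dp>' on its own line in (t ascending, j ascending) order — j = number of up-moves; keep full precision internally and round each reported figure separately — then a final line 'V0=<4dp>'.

(0,0): Delta=1.0000 Bond=-71.8798
(1,0): Delta=1.0000 Bond=-86.2558
(1,1): Delta=1.0000 Bond=-86.2558
(2,0): Delta=1.0000 Bond=-103.5069
(2,1): Delta=1.0000 Bond=-103.5069
(2,2): Delta=1.0000 Bond=-103.5069
(3,0): Delta=1.0000 Bond=-124.2083
(3,1): Delta=1.0000 Bond=-124.2083
(3,2): Delta=1.0000 Bond=-124.2083
(3,3): Delta=1.0000 Bond=-124.2083
V0=91.1202

No-arbitrage ⇒ martingale measure with p* = (R−d)/(u−d) = 0.8036.
Payoff layer (t=4): V(4,0)=-97.4758, V(4,1)=-58.9670, V(4,2)=8.2949, V(4,3)=125.7791, V(4,4)=330.9849
(3,0): S=68.7656. Δ = (V_up−V_dn)/(S_up−S_dn) = (-58.9670−-97.4758)/(90.0830−51.5742) = 1.0000. V = [p*·-58.9670 + (1−p*)·-97.4758]/1.2 = -55.4427. B = V − Δ·S = -124.2083.
(3,1): S=120.1106. Δ = (V_up−V_dn)/(S_up−S_dn) = (8.2949−-58.9670)/(157.3449−90.0830) = 1.0000. V = [p*·8.2949 + (1−p*)·-58.9670]/1.2 = -4.0977. B = V − Δ·S = -124.2083.
(3,2): S=209.7932. Δ = (V_up−V_dn)/(S_up−S_dn) = (125.7791−8.2949)/(274.8291−157.3449) = 1.0000. V = [p*·125.7791 + (1−p*)·8.2949]/1.2 = 85.5849. B = V − Δ·S = -124.2083.
(3,3): S=366.4388. Δ = (V_up−V_dn)/(S_up−S_dn) = (330.9849−125.7791)/(480.0349−274.8291) = 1.0000. V = [p*·330.9849 + (1−p*)·125.7791]/1.2 = 242.2305. B = V − Δ·S = -124.2083.
(2,0): S=91.6875. Δ = (V_up−V_dn)/(S_up−S_dn) = (-4.0977−-55.4427)/(120.1106−68.7656) = 1.0000. V = [p*·-4.0977 + (1−p*)·-55.4427]/1.2 = -11.8194. B = V − Δ·S = -103.5069.
(2,1): S=160.1475. Δ = (V_up−V_dn)/(S_up−S_dn) = (85.5849−-4.0977)/(209.7932−120.1106) = 1.0000. V = [p*·85.5849 + (1−p*)·-4.0977]/1.2 = 56.6406. B = V − Δ·S = -103.5069.
(2,2): S=279.7243. Δ = (V_up−V_dn)/(S_up−S_dn) = (242.2305−85.5849)/(366.4388−209.7932) = 1.0000. V = [p*·242.2305 + (1−p*)·85.5849]/1.2 = 176.2174. B = V − Δ·S = -103.5069.
(1,0): S=122.2500. Δ = (V_up−V_dn)/(S_up−S_dn) = (56.6406−-11.8194)/(160.1475−91.6875) = 1.0000. V = [p*·56.6406 + (1−p*)·-11.8194]/1.2 = 35.9942. B = V − Δ·S = -86.2558.
(1,1): S=213.5300. Δ = (V_up−V_dn)/(S_up−S_dn) = (176.2174−56.6406)/(279.7243−160.1475) = 1.0000. V = [p*·176.2174 + (1−p*)·56.6406]/1.2 = 127.2742. B = V − Δ·S = -86.2558.
(0,0): S=163.0000. Δ = (V_up−V_dn)/(S_up−S_dn) = (127.2742−35.9942)/(213.5300−122.2500) = 1.0000. V = [p*·127.2742 + (1−p*)·35.9942]/1.2 = 91.1202. B = V − Δ·S = -71.8798.
The time-0 hedge costs 91.1202, which is the no-arbitrage price.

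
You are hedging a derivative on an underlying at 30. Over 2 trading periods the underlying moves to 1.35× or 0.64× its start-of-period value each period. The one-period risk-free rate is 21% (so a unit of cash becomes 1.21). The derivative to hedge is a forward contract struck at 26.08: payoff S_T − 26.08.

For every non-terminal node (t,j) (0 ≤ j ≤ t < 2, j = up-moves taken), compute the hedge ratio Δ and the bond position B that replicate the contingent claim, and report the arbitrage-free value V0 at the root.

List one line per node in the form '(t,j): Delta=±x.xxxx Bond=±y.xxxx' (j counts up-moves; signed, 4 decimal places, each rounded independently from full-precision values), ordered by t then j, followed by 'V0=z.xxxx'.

Risk-neutral probability p* = (R−d)/(u−d) = (1.21−0.64)/(1.35−0.64) = 0.8028.
Payoff layer (t=2): V(2,0)=-13.7920, V(2,1)=-0.1600, V(2,2)=28.5950
Node (1,0) S=19.2000: V=(p*·-0.1600+(1−p*)·-13.7920)/1.21=-2.3537; Δ=(-0.1600−-13.7920)/(25.9200−12.2880)=1.0000; B=V−Δ·S=-21.5537
Node (1,1) S=40.5000: V=(p*·28.5950+(1−p*)·-0.1600)/1.21=18.9463; Δ=(28.5950−-0.1600)/(54.6750−25.9200)=1.0000; B=V−Δ·S=-21.5537
Node (0,0) S=30.0000: V=(p*·18.9463+(1−p*)·-2.3537)/1.21=12.1870; Δ=(18.9463−-2.3537)/(40.5000−19.2000)=1.0000; B=V−Δ·S=-17.8130
The time-0 hedge costs 12.1870, which is the no-arbitrage price.

(0,0): Delta=1.0000 Bond=-17.8130
(1,0): Delta=1.0000 Bond=-21.5537
(1,1): Delta=1.0000 Bond=-21.5537
V0=12.1870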